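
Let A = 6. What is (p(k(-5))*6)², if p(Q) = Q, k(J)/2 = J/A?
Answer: 100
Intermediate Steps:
k(J) = J/3 (k(J) = 2*(J/6) = J/3)
(p(k(-5))*6)² = (((⅓)*(-5))*6)² = (-5/3*6)² = (-10)² = 100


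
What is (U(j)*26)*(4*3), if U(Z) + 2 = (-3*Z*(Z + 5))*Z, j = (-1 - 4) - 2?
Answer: 91104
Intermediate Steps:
j = -7 (j = -5 - 2 = -7)
U(Z) = -2 - 3*Z²*(5 + Z) (U(Z) = -2 + (-3*Z*(Z + 5))*Z = -2 + (-3*Z*(5 + Z))*Z = -2 - 3*Z²*(5 + Z))
(U(j)*26)*(4*3) = ((-2 - 15*(-7)² - 3*(-7)³)*26)*(4*3) = ((-2 - 15*49 - 3*(-343))*26)*12 = ((-2 - 735 + 1029)*26)*12 = (292*26)*12 = 7592*12 = 91104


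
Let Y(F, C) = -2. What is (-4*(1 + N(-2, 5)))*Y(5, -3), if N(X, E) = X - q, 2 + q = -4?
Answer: 40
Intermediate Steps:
q = -6 (q = -2 - 4 = -6)
N(X, E) = 6 + X (N(X, E) = X - 1*(-6) = X + 6 = 6 + X)
(-4*(1 + N(-2, 5)))*Y(5, -3) = -4*(1 + (6 - 2))*(-2) = -4*(1 + 4)*(-2) = -4*5*(-2) = -20*(-2) = 40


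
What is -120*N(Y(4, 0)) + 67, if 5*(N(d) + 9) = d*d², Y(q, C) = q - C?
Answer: -389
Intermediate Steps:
N(d) = -9 + d³/5 (N(d) = -9 + (d*d²)/5 = -9 + d³/5)
-120*N(Y(4, 0)) + 67 = -120*(-9 + (4 - 1*0)³/5) + 67 = -120*(-9 + (4 + 0)³/5) + 67 = -120*(-9 + (⅕)*4³) + 67 = -120*(-9 + (⅕)*64) + 67 = -120*(-9 + 64/5) + 67 = -120*19/5 + 67 = -456 + 67 = -389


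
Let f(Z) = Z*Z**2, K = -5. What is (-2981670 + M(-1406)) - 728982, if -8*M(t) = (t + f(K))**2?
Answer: -32029177/8 ≈ -4.0036e+6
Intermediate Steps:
f(Z) = Z**3
M(t) = -(-125 + t)**2/8 (M(t) = -(t + (-5)**3)**2/8 = -(t - 125)**2/8 = -(-125 + t)**2/8)
(-2981670 + M(-1406)) - 728982 = (-2981670 - (-125 - 1406)**2/8) - 728982 = (-2981670 - 1/8*(-1531)**2) - 728982 = (-2981670 - 1/8*2343961) - 728982 = (-2981670 - 2343961/8) - 728982 = -26197321/8 - 728982 = -32029177/8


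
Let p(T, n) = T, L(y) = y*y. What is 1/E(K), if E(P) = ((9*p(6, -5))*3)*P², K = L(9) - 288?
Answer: 1/6941538 ≈ 1.4406e-7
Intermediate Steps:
L(y) = y²
K = -207 (K = 9² - 288 = 81 - 288 = -207)
E(P) = 162*P² (E(P) = ((9*6)*3)*P² = (54*3)*P² = 162*P²)
1/E(K) = 1/(162*(-207)²) = 1/(162*42849) = 1/6941538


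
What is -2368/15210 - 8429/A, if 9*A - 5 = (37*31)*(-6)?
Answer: 43752349/4023045 ≈ 10.875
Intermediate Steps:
A = -6877/9 (A = 5/9 + ((37*31)*(-6))/9 = 5/9 + (1147*(-6))/9 = 5/9 + (⅑)*(-6882) = 5/9 - 2294/3 = -6877/9 ≈ -764.11)
-2368/15210 - 8429/A = -2368/15210 - 8429/(-6877/9) = -2368*1/15210 - 8429*(-9/6877) = -1184/7605 + 75861/6877 = 43752349/4023045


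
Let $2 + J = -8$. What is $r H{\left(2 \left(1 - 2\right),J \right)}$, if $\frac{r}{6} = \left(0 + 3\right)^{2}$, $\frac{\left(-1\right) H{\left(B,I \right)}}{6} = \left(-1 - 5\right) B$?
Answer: $-3888$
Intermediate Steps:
$J = -10$ ($J = -2 - 8 = -10$)
$H{\left(B,I \right)} = 36 B$ ($H{\left(B,I \right)} = - 6 \left(-1 - 5\right) B = - 6 \left(- 6 B\right) = 36 B$)
$r = 54$ ($r = 6 \left(0 + 3\right)^{2} = 6 \cdot 3^{2} = 6 \cdot 9 = 54$)
$r H{\left(2 \left(1 - 2\right),J \right)} = 54 \cdot 36 \cdot 2 \left(1 - 2\right) = 54 \cdot 36 \cdot 2 \left(-1\right) = 54 \cdot 36 \left(-2\right) = 54 \left(-72\right) = -3888$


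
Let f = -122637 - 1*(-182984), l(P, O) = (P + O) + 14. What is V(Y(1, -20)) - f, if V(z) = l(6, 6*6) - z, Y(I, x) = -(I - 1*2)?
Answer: -60292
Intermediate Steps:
Y(I, x) = 2 - I (Y(I, x) = -(I - 2) = -(-2 + I) = 2 - I)
l(P, O) = 14 + O + P (l(P, O) = (O + P) + 14 = 14 + O + P)
V(z) = 56 - z (V(z) = (14 + 6*6 + 6) - z = (14 + 36 + 6) - z = 56 - z)
f = 60347 (f = -122637 + 182984 = 60347)
V(Y(1, -20)) - f = (56 - (2 - 1*1)) - 1*60347 = (56 - (2 - 1)) - 60347 = (56 - 1*1) - 60347 = (56 - 1) - 60347 = 55 - 60347 = -60292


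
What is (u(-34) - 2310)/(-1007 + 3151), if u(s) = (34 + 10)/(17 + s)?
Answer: -19657/18224 ≈ -1.0786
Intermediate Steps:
u(s) = 44/(17 + s)
(u(-34) - 2310)/(-1007 + 3151) = (44/(17 - 34) - 2310)/(-1007 + 3151) = (44/(-17) - 2310)/2144 = (44*(-1/17) - 2310)*(1/2144) = (-44/17 - 2310)*(1/2144) = -39314/17*1/2144 = -19657/18224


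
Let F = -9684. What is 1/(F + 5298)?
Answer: -1/4386 ≈ -0.00022800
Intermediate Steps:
1/(F + 5298) = 1/(-9684 + 5298) = 1/(-4386) = -1/4386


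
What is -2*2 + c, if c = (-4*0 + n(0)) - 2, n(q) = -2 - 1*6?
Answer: -14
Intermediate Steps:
n(q) = -8 (n(q) = -2 - 6 = -8)
c = -10 (c = (-4*0 - 8) - 2 = (0 - 8) - 2 = -8 - 2 = -10)
-2*2 + c = -2*2 - 10 = -4 - 10 = -14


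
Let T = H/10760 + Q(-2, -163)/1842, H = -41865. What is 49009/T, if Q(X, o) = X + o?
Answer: -32378481976/2629691 ≈ -12313.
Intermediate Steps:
T = -2629691/660664 (T = -41865/10760 + (-2 - 163)/1842 = -41865*1/10760 - 165*1/1842 = -8373/2152 - 55/614 = -2629691/660664 ≈ -3.9804)
49009/T = 49009/(-2629691/660664) = 49009*(-660664/2629691) = -32378481976/2629691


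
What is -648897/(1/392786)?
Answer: -254877657042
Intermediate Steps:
-648897/(1/392786) = -648897/1/392786 = -648897*392786 = -254877657042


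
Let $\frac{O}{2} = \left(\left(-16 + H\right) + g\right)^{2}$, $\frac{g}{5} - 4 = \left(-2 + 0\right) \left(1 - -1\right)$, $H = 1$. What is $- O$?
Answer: $-450$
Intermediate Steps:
$g = 0$ ($g = 20 + 5 \left(-2 + 0\right) \left(1 - -1\right) = 20 + 5 \left(- 2 \left(1 + 1\right)\right) = 20 + 5 \left(\left(-2\right) 2\right) = 20 + 5 \left(-4\right) = 20 - 20 = 0$)
$O = 450$ ($O = 2 \left(\left(-16 + 1\right) + 0\right)^{2} = 2 \left(-15 + 0\right)^{2} = 2 \left(-15\right)^{2} = 2 \cdot 225 = 450$)
$- O = \left(-1\right) 450 = -450$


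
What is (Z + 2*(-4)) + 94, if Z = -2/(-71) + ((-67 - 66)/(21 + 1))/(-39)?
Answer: 5250107/60918 ≈ 86.183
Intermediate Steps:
Z = 11159/60918 (Z = -2*(-1/71) - 133/22*(-1/39) = 2/71 - 133*1/22*(-1/39) = 2/71 - 133/22*(-1/39) = 2/71 + 133/858 = 11159/60918 ≈ 0.18318)
(Z + 2*(-4)) + 94 = (11159/60918 + 2*(-4)) + 94 = (11159/60918 - 8) + 94 = -476185/60918 + 94 = 5250107/60918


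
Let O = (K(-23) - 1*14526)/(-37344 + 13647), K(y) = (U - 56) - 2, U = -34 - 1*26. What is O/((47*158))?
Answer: 7322/87986961 ≈ 8.3217e-5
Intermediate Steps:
U = -60 (U = -34 - 26 = -60)
K(y) = -118 (K(y) = (-60 - 56) - 2 = -116 - 2 = -118)
O = 14644/23697 (O = (-118 - 1*14526)/(-37344 + 13647) = (-118 - 14526)/(-23697) = -14644*(-1/23697) = 14644/23697 ≈ 0.61797)
O/((47*158)) = 14644/(23697*((47*158))) = (14644/23697)/7426 = (14644/23697)*(1/7426) = 7322/87986961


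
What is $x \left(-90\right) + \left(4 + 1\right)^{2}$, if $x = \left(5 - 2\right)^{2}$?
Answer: $-785$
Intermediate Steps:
$x = 9$ ($x = 3^{2} = 9$)
$x \left(-90\right) + \left(4 + 1\right)^{2} = 9 \left(-90\right) + \left(4 + 1\right)^{2} = -810 + 5^{2} = -810 + 25 = -785$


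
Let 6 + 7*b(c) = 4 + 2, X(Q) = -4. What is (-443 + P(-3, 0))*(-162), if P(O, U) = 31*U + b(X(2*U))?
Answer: 71766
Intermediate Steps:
b(c) = 0 (b(c) = -6/7 + (4 + 2)/7 = -6/7 + (⅐)*6 = -6/7 + 6/7 = 0)
P(O, U) = 31*U (P(O, U) = 31*U + 0 = 31*U)
(-443 + P(-3, 0))*(-162) = (-443 + 31*0)*(-162) = (-443 + 0)*(-162) = -443*(-162) = 71766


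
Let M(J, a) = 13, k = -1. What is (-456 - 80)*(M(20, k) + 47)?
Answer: -32160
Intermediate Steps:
(-456 - 80)*(M(20, k) + 47) = (-456 - 80)*(13 + 47) = -536*60 = -32160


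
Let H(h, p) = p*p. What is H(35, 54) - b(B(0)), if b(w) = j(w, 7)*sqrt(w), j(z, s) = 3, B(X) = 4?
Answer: 2910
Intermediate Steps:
b(w) = 3*sqrt(w)
H(h, p) = p**2
H(35, 54) - b(B(0)) = 54**2 - 3*sqrt(4) = 2916 - 3*2 = 2916 - 1*6 = 2916 - 6 = 2910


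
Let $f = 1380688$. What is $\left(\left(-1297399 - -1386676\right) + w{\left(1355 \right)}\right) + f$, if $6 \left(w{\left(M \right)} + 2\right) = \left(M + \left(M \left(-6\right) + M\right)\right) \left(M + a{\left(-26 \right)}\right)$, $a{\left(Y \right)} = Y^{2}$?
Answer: $-364707$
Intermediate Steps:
$w{\left(M \right)} = -2 - \frac{2 M \left(676 + M\right)}{3}$ ($w{\left(M \right)} = -2 + \frac{\left(M + \left(M \left(-6\right) + M\right)\right) \left(M + \left(-26\right)^{2}\right)}{6} = -2 + \frac{\left(M + \left(- 6 M + M\right)\right) \left(M + 676\right)}{6} = -2 + \frac{\left(M - 5 M\right) \left(676 + M\right)}{6} = -2 + \frac{- 4 M \left(676 + M\right)}{6} = -2 + \frac{\left(-4\right) M \left(676 + M\right)}{6} = -2 - \frac{2 M \left(676 + M\right)}{3}$)
$\left(\left(-1297399 - -1386676\right) + w{\left(1355 \right)}\right) + f = \left(\left(-1297399 - -1386676\right) - \left(\frac{1831966}{3} + \frac{3672050}{3}\right)\right) + 1380688 = \left(\left(-1297399 + 1386676\right) - 1834672\right) + 1380688 = \left(89277 - 1834672\right) + 1380688 = -1745395 + 1380688 = -364707$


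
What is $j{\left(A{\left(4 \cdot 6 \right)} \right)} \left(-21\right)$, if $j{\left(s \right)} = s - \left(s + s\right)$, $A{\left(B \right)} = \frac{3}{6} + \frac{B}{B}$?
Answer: $\frac{63}{2} \approx 31.5$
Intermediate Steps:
$A{\left(B \right)} = \frac{3}{2}$ ($A{\left(B \right)} = 3 \cdot \frac{1}{6} + 1 = \frac{1}{2} + 1 = \frac{3}{2}$)
$j{\left(s \right)} = - s$ ($j{\left(s \right)} = s - 2 s = - s$)
$j{\left(A{\left(4 \cdot 6 \right)} \right)} \left(-21\right) = \left(-1\right) \frac{3}{2} \left(-21\right) = \left(- \frac{3}{2}\right) \left(-21\right) = \frac{63}{2}$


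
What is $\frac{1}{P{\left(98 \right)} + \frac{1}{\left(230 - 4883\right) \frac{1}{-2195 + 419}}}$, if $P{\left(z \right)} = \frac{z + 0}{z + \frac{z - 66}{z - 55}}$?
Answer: $\frac{299343}{411343} \approx 0.72772$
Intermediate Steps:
$P{\left(z \right)} = \frac{z}{z + \frac{-66 + z}{-55 + z}}$
$\frac{1}{P{\left(98 \right)} + \frac{1}{\left(230 - 4883\right) \frac{1}{-2195 + 419}}} = \frac{1}{\frac{98 \left(-55 + 98\right)}{-66 + 98^{2} - 5292} + \frac{1}{\left(230 - 4883\right) \frac{1}{-2195 + 419}}} = \frac{1}{98 \frac{1}{-66 + 9604 - 5292} \cdot 43 + \frac{1}{\left(-4653\right) \frac{1}{-1776}}} = \frac{1}{98 \cdot \frac{1}{4246} \cdot 43 + \frac{1}{\left(-4653\right) \left(- \frac{1}{1776}\right)}} = \frac{1}{98 \cdot \frac{1}{4246} \cdot 43 + \frac{1}{\frac{1551}{592}}} = \frac{1}{\frac{2107}{2123} + \frac{592}{1551}} = \frac{1}{\frac{411343}{299343}} = \frac{299343}{411343}$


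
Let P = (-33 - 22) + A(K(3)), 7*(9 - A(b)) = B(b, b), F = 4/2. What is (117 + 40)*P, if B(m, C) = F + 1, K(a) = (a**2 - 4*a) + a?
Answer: -51025/7 ≈ -7289.3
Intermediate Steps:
F = 2 (F = 4*(1/2) = 2)
K(a) = a**2 - 3*a
B(m, C) = 3 (B(m, C) = 2 + 1 = 3)
A(b) = 60/7 (A(b) = 9 - 1/7*3 = 9 - 3/7 = 60/7)
P = -325/7 (P = (-33 - 22) + 60/7 = -55 + 60/7 = -325/7 ≈ -46.429)
(117 + 40)*P = (117 + 40)*(-325/7) = 157*(-325/7) = -51025/7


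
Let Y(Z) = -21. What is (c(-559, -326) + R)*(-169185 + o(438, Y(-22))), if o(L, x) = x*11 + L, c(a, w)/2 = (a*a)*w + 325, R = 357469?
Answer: 34366659968154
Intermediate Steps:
c(a, w) = 650 + 2*w*a² (c(a, w) = 2*((a*a)*w + 325) = 2*(a²*w + 325) = 2*(w*a² + 325) = 2*(325 + w*a²) = 650 + 2*w*a²)
o(L, x) = L + 11*x (o(L, x) = 11*x + L = L + 11*x)
(c(-559, -326) + R)*(-169185 + o(438, Y(-22))) = ((650 + 2*(-326)*(-559)²) + 357469)*(-169185 + (438 + 11*(-21))) = ((650 + 2*(-326)*312481) + 357469)*(-169185 + (438 - 231)) = ((650 - 203737612) + 357469)*(-169185 + 207) = (-203736962 + 357469)*(-168978) = -203379493*(-168978) = 34366659968154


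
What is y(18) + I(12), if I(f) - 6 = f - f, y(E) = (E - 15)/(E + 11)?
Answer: 177/29 ≈ 6.1034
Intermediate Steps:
y(E) = (-15 + E)/(11 + E)
I(f) = 6 (I(f) = 6 + (f - f) = 6 + 0 = 6)
y(18) + I(12) = (-15 + 18)/(11 + 18) + 6 = 3/29 + 6 = 177/29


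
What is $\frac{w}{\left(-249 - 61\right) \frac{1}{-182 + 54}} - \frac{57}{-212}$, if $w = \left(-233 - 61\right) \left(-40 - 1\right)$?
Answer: $\frac{163557507}{32860} \approx 4977.4$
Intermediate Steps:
$w = 12054$ ($w = \left(-294\right) \left(-41\right) = 12054$)
$\frac{w}{\left(-249 - 61\right) \frac{1}{-182 + 54}} - \frac{57}{-212} = \frac{12054}{\left(-249 - 61\right) \frac{1}{-182 + 54}} - \frac{57}{-212} = \frac{12054}{\left(-310\right) \frac{1}{-128}} - - \frac{57}{212} = \frac{12054}{\left(-310\right) \left(- \frac{1}{128}\right)} + \frac{57}{212} = \frac{12054}{\frac{155}{64}} + \frac{57}{212} = 12054 \cdot \frac{64}{155} + \frac{57}{212} = \frac{771456}{155} + \frac{57}{212} = \frac{163557507}{32860}$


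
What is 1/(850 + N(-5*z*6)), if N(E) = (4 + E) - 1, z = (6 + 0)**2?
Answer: -1/227 ≈ -0.0044053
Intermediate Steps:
z = 36 (z = 6**2 = 36)
N(E) = 3 + E
1/(850 + N(-5*z*6)) = 1/(850 + (3 - 5*36*6)) = 1/(850 + (3 - 180*6)) = 1/(850 + (3 - 1080)) = 1/(850 - 1077) = 1/(-227) = -1/227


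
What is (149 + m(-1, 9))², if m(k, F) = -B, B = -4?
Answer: 23409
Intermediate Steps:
m(k, F) = 4 (m(k, F) = -1*(-4) = 4)
(149 + m(-1, 9))² = (149 + 4)² = 153² = 23409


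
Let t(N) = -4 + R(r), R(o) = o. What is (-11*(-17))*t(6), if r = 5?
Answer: 187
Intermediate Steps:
t(N) = 1 (t(N) = -4 + 5 = 1)
(-11*(-17))*t(6) = -11*(-17)*1 = 187*1 = 187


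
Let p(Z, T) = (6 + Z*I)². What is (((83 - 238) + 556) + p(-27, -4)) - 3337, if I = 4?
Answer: 7468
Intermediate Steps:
p(Z, T) = (6 + 4*Z)² (p(Z, T) = (6 + Z*4)² = (6 + 4*Z)²)
(((83 - 238) + 556) + p(-27, -4)) - 3337 = (((83 - 238) + 556) + 4*(3 + 2*(-27))²) - 3337 = ((-155 + 556) + 4*(3 - 54)²) - 3337 = (401 + 4*(-51)²) - 3337 = (401 + 4*2601) - 3337 = (401 + 10404) - 3337 = 10805 - 3337 = 7468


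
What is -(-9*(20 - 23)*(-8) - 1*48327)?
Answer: 48543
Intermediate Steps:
-(-9*(20 - 23)*(-8) - 1*48327) = -(-(-27)*(-8) - 48327) = -(-9*24 - 48327) = -(-216 - 48327) = -1*(-48543) = 48543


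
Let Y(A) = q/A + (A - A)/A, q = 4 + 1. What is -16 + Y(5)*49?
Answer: 33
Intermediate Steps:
q = 5
Y(A) = 5/A (Y(A) = 5/A + (A - A)/A = 5/A + 0/A = 5/A + 0 = 5/A)
-16 + Y(5)*49 = -16 + (5/5)*49 = -16 + (5*(1/5))*49 = -16 + 1*49 = -16 + 49 = 33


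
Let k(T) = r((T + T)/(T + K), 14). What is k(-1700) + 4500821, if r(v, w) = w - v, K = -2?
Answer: 3830208885/851 ≈ 4.5008e+6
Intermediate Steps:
k(T) = 14 - 2*T/(-2 + T) (k(T) = 14 - (T + T)/(T - 2) = 14 - 2*T/(-2 + T))
k(-1700) + 4500821 = 4*(-7 + 3*(-1700))/(-2 - 1700) + 4500821 = 4*(-7 - 5100)/(-1702) + 4500821 = 4*(-1/1702)*(-5107) + 4500821 = 10214/851 + 4500821 = 3830208885/851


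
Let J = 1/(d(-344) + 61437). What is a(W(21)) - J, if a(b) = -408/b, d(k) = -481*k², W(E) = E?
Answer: -1104673191/56858179 ≈ -19.429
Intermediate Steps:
J = -1/56858179 (J = 1/(-481*(-344)² + 61437) = 1/(-481*118336 + 61437) = 1/(-56919616 + 61437) = 1/(-56858179) = -1/56858179 ≈ -1.7588e-8)
a(W(21)) - J = -408/21 - 1*(-1/56858179) = -408*1/21 + 1/56858179 = -136/7 + 1/56858179 = -1104673191/56858179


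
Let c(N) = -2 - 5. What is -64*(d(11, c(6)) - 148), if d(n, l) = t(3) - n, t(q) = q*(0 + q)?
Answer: 9600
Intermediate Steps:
t(q) = q² (t(q) = q*q = q²)
c(N) = -7
d(n, l) = 9 - n (d(n, l) = 3² - n = 9 - n)
-64*(d(11, c(6)) - 148) = -64*((9 - 1*11) - 148) = -64*((9 - 11) - 148) = -64*(-2 - 148) = -64*(-150) = 9600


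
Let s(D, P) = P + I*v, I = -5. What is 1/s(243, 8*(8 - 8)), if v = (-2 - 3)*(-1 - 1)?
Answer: -1/50 ≈ -0.020000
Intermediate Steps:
v = 10 (v = -5*(-2) = 10)
s(D, P) = -50 + P (s(D, P) = P - 5*10 = P - 50 = -50 + P)
1/s(243, 8*(8 - 8)) = 1/(-50 + 8*(8 - 8)) = 1/(-50 + 8*0) = 1/(-50 + 0) = 1/(-50) = -1/50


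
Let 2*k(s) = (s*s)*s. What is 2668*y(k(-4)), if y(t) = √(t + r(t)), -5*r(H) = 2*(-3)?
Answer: 2668*I*√770/5 ≈ 14807.0*I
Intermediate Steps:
r(H) = 6/5 (r(H) = -2*(-3)/5 = -⅕*(-6) = 6/5)
k(s) = s³/2 (k(s) = ((s*s)*s)/2 = (s²*s)/2 = s³/2)
y(t) = √(6/5 + t) (y(t) = √(t + 6/5) = √(6/5 + t))
2668*y(k(-4)) = 2668*(√(30 + 25*((½)*(-4)³))/5) = 2668*(√(30 + 25*((½)*(-64)))/5) = 2668*(√(30 + 25*(-32))/5) = 2668*(√(30 - 800)/5) = 2668*(√(-770)/5) = 2668*((I*√770)/5) = 2668*(I*√770/5) = 2668*I*√770/5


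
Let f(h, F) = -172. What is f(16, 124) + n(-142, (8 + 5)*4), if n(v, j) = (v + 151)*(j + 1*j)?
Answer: 764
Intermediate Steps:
n(v, j) = 2*j*(151 + v) (n(v, j) = (151 + v)*(j + j) = (151 + v)*(2*j) = 2*j*(151 + v))
f(16, 124) + n(-142, (8 + 5)*4) = -172 + 2*((8 + 5)*4)*(151 - 142) = -172 + 2*(13*4)*9 = -172 + 2*52*9 = -172 + 936 = 764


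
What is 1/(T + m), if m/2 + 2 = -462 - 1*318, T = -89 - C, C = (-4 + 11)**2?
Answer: -1/1702 ≈ -0.00058754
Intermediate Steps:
C = 49 (C = 7**2 = 49)
T = -138 (T = -89 - 1*49 = -89 - 49 = -138)
m = -1564 (m = -4 + 2*(-462 - 1*318) = -4 + 2*(-462 - 318) = -4 + 2*(-780) = -4 - 1560 = -1564)
1/(T + m) = 1/(-138 - 1564) = 1/(-1702) = -1/1702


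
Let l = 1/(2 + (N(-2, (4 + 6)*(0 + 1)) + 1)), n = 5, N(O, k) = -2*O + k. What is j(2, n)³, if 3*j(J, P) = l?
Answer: 1/132651 ≈ 7.5386e-6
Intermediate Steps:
N(O, k) = k - 2*O
l = 1/17 (l = 1/(2 + (((4 + 6)*(0 + 1) - 2*(-2)) + 1)) = 1/(2 + ((10*1 + 4) + 1)) = 1/(2 + ((10 + 4) + 1)) = 1/(2 + (14 + 1)) = 1/(2 + 15) = 1/17 ≈ 0.058824)
j(J, P) = 1/51 (j(J, P) = (⅓)*(1/17) = 1/51)
j(2, n)³ = (1/51)³ = 1/132651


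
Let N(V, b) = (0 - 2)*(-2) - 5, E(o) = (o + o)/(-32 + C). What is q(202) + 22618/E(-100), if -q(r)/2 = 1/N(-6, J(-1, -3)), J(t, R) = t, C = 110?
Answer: -440951/50 ≈ -8819.0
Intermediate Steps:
E(o) = o/39 (E(o) = (o + o)/(-32 + 110) = (2*o)/78 = (2*o)*(1/78) = o/39)
N(V, b) = -1 (N(V, b) = -2*(-2) - 5 = 4 - 5 = -1)
q(r) = 2 (q(r) = -2/(-1) = -2*(-1) = 2)
q(202) + 22618/E(-100) = 2 + 22618/(((1/39)*(-100))) = 2 + 22618/(-100/39) = 2 + 22618*(-39/100) = 2 - 441051/50 = -440951/50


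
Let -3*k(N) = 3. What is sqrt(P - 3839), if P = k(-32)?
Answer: 16*I*sqrt(15) ≈ 61.968*I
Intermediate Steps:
k(N) = -1 (k(N) = -1/3*3 = -1)
P = -1
sqrt(P - 3839) = sqrt(-1 - 3839) = sqrt(-3840) = 16*I*sqrt(15)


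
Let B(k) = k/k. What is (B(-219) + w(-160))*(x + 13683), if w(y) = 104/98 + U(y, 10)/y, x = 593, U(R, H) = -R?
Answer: 742352/49 ≈ 15150.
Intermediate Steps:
B(k) = 1
w(y) = 3/49 (w(y) = 104/98 + (-y)/y = 104*(1/98) - 1 = 52/49 - 1 = 3/49)
(B(-219) + w(-160))*(x + 13683) = (1 + 3/49)*(593 + 13683) = (52/49)*14276 = 742352/49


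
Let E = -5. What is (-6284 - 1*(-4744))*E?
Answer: 7700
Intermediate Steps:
(-6284 - 1*(-4744))*E = (-6284 - 1*(-4744))*(-5) = (-6284 + 4744)*(-5) = -1540*(-5) = 7700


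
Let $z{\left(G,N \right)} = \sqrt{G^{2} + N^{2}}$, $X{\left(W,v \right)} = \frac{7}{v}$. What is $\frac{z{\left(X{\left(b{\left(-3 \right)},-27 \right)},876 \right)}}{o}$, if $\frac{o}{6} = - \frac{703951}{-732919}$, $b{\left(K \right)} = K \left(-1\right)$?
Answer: $\frac{732919 \sqrt{559417153}}{114040062} \approx 152.01$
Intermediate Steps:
$b{\left(K \right)} = - K$
$o = \frac{4223706}{732919}$ ($o = 6 \left(- \frac{703951}{-732919}\right) = 6 \left(\left(-703951\right) \left(- \frac{1}{732919}\right)\right) = 6 \cdot \frac{703951}{732919} = \frac{4223706}{732919} \approx 5.7629$)
$\frac{z{\left(X{\left(b{\left(-3 \right)},-27 \right)},876 \right)}}{o} = \frac{\sqrt{\left(\frac{7}{-27}\right)^{2} + 876^{2}}}{\frac{4223706}{732919}} = \sqrt{\left(7 \left(- \frac{1}{27}\right)\right)^{2} + 767376} \cdot \frac{732919}{4223706} = \sqrt{\left(- \frac{7}{27}\right)^{2} + 767376} \cdot \frac{732919}{4223706} = \sqrt{\frac{49}{729} + 767376} \cdot \frac{732919}{4223706} = \sqrt{\frac{559417153}{729}} \cdot \frac{732919}{4223706} = \frac{\sqrt{559417153}}{27} \cdot \frac{732919}{4223706} = \frac{732919 \sqrt{559417153}}{114040062}$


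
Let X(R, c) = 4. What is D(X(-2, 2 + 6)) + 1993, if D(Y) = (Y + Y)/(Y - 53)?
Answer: 97649/49 ≈ 1992.8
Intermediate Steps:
D(Y) = 2*Y/(-53 + Y) (D(Y) = (2*Y)/(-53 + Y) = 2*Y/(-53 + Y))
D(X(-2, 2 + 6)) + 1993 = 2*4/(-53 + 4) + 1993 = 2*4/(-49) + 1993 = 2*4*(-1/49) + 1993 = -8/49 + 1993 = 97649/49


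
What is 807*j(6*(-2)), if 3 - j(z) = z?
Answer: 12105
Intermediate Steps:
j(z) = 3 - z
807*j(6*(-2)) = 807*(3 - 6*(-2)) = 807*(3 - 1*(-12)) = 807*(3 + 12) = 807*15 = 12105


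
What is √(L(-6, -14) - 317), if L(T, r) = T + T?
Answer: I*√329 ≈ 18.138*I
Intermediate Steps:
L(T, r) = 2*T
√(L(-6, -14) - 317) = √(2*(-6) - 317) = √(-12 - 317) = √(-329) = I*√329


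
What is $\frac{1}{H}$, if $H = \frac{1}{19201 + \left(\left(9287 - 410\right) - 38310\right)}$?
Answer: $-10232$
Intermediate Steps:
$H = - \frac{1}{10232}$ ($H = \frac{1}{19201 + \left(\left(9287 - 410\right) - 38310\right)} = \frac{1}{19201 + \left(8877 - 38310\right)} = \frac{1}{19201 - 29433} = \frac{1}{-10232} = - \frac{1}{10232} \approx -9.7733 \cdot 10^{-5}$)
$\frac{1}{H} = \frac{1}{- \frac{1}{10232}} = -10232$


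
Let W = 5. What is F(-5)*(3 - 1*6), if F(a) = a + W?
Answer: 0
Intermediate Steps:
F(a) = 5 + a (F(a) = a + 5 = 5 + a)
F(-5)*(3 - 1*6) = (5 - 5)*(3 - 1*6) = 0*(3 - 6) = 0*(-3) = 0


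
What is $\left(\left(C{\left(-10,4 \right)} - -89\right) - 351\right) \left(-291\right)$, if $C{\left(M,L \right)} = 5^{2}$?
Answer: $68967$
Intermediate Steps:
$C{\left(M,L \right)} = 25$
$\left(\left(C{\left(-10,4 \right)} - -89\right) - 351\right) \left(-291\right) = \left(\left(25 - -89\right) - 351\right) \left(-291\right) = \left(\left(25 + 89\right) - 351\right) \left(-291\right) = \left(114 - 351\right) \left(-291\right) = \left(-237\right) \left(-291\right) = 68967$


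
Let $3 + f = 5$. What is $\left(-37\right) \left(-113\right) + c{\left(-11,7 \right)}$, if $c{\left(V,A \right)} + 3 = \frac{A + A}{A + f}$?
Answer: $\frac{37616}{9} \approx 4179.6$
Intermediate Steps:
$f = 2$ ($f = -3 + 5 = 2$)
$c{\left(V,A \right)} = -3 + \frac{2 A}{2 + A}$ ($c{\left(V,A \right)} = -3 + \frac{A + A}{A + 2} = -3 + \frac{2 A}{2 + A}$)
$\left(-37\right) \left(-113\right) + c{\left(-11,7 \right)} = \left(-37\right) \left(-113\right) + \frac{-6 - 7}{2 + 7} = 4181 + \frac{-6 - 7}{9} = 4181 + \frac{1}{9} \left(-13\right) = 4181 - \frac{13}{9} = \frac{37616}{9}$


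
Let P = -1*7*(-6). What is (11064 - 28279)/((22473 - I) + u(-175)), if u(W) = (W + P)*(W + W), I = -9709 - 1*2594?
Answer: -17215/81326 ≈ -0.21168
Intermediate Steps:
P = 42 (P = -7*(-6) = 42)
I = -12303 (I = -9709 - 2594 = -12303)
u(W) = 2*W*(42 + W) (u(W) = (W + 42)*(W + W) = (42 + W)*(2*W) = 2*W*(42 + W))
(11064 - 28279)/((22473 - I) + u(-175)) = (11064 - 28279)/((22473 - 1*(-12303)) + 2*(-175)*(42 - 175)) = -17215/((22473 + 12303) + 2*(-175)*(-133)) = -17215/(34776 + 46550) = -17215/81326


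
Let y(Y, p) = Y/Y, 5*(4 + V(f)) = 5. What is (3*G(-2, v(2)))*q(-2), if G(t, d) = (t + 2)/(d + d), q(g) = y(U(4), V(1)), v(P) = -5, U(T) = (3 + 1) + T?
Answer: 0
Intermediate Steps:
U(T) = 4 + T
V(f) = -3 (V(f) = -4 + (⅕)*5 = -4 + 1 = -3)
y(Y, p) = 1
q(g) = 1
G(t, d) = (2 + t)/(2*d) (G(t, d) = (2 + t)/((2*d)) = (2 + t)*(1/(2*d)) = (2 + t)/(2*d))
(3*G(-2, v(2)))*q(-2) = (3*((½)*(2 - 2)/(-5)))*1 = (3*((½)*(-⅕)*0))*1 = (3*0)*1 = 0*1 = 0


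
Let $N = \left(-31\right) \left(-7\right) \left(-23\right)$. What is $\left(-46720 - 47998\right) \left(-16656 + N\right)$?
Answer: $2050360546$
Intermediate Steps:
$N = -4991$ ($N = 217 \left(-23\right) = -4991$)
$\left(-46720 - 47998\right) \left(-16656 + N\right) = \left(-46720 - 47998\right) \left(-16656 - 4991\right) = \left(-94718\right) \left(-21647\right) = 2050360546$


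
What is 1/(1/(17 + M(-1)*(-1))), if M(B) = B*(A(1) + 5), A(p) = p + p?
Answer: 24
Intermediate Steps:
A(p) = 2*p
M(B) = 7*B (M(B) = B*(2*1 + 5) = B*(2 + 5) = B*7 = 7*B)
1/(1/(17 + M(-1)*(-1))) = 1/(1/(17 + (7*(-1))*(-1))) = 1/(1/(17 - 7*(-1))) = 1/(1/(17 + 7)) = 1/(1/24) = 24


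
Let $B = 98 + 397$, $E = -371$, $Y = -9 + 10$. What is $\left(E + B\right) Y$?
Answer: $124$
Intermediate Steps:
$Y = 1$
$B = 495$
$\left(E + B\right) Y = \left(-371 + 495\right) 1 = 124 \cdot 1 = 124$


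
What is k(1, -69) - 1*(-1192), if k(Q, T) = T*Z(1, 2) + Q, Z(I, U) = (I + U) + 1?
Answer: 917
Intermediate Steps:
Z(I, U) = 1 + I + U
k(Q, T) = Q + 4*T (k(Q, T) = T*(1 + 1 + 2) + Q = T*4 + Q = 4*T + Q = Q + 4*T)
k(1, -69) - 1*(-1192) = (1 + 4*(-69)) - 1*(-1192) = (1 - 276) + 1192 = -275 + 1192 = 917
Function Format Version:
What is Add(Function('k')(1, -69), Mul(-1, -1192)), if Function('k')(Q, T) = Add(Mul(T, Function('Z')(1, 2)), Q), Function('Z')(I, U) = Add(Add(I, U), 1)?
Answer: 917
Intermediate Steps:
Function('Z')(I, U) = Add(1, I, U)
Function('k')(Q, T) = Add(Q, Mul(4, T)) (Function('k')(Q, T) = Add(Mul(T, Add(1, 1, 2)), Q) = Add(Mul(T, 4), Q) = Add(Mul(4, T), Q) = Add(Q, Mul(4, T)))
Add(Function('k')(1, -69), Mul(-1, -1192)) = Add(Add(1, Mul(4, -69)), Mul(-1, -1192)) = Add(Add(1, -276), 1192) = Add(-275, 1192) = 917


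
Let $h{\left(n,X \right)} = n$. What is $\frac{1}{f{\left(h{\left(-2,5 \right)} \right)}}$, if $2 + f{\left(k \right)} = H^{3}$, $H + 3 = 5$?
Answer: $\frac{1}{6} \approx 0.16667$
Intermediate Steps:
$H = 2$ ($H = -3 + 5 = 2$)
$f{\left(k \right)} = 6$ ($f{\left(k \right)} = -2 + 2^{3} = -2 + 8 = 6$)
$\frac{1}{f{\left(h{\left(-2,5 \right)} \right)}} = \frac{1}{6}$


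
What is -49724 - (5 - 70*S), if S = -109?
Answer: -57359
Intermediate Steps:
-49724 - (5 - 70*S) = -49724 - (5 - 70*(-109)) = -49724 - (5 + 7630) = -49724 - 1*7635 = -49724 - 7635 = -57359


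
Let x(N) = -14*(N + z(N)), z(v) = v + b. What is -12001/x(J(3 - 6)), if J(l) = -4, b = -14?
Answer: -1091/28 ≈ -38.964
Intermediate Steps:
z(v) = -14 + v (z(v) = v - 14 = -14 + v)
x(N) = 196 - 28*N (x(N) = -14*(N + (-14 + N)) = -14*(-14 + 2*N) = 196 - 28*N)
-12001/x(J(3 - 6)) = -12001/(196 - 28*(-4)) = -12001/(196 + 112) = -12001/308 = -12001*1/308 = -1091/28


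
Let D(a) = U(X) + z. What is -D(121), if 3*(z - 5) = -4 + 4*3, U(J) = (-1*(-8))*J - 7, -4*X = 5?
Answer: 28/3 ≈ 9.3333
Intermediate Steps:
X = -5/4 (X = -¼*5 = -5/4 ≈ -1.2500)
U(J) = -7 + 8*J (U(J) = 8*J - 7 = -7 + 8*J)
z = 23/3 (z = 5 + (-4 + 4*3)/3 = 5 + (-4 + 12)/3 = 5 + (⅓)*8 = 5 + 8/3 = 23/3 ≈ 7.6667)
D(a) = -28/3 (D(a) = (-7 + 8*(-5/4)) + 23/3 = (-7 - 10) + 23/3 = -17 + 23/3 = -28/3)
-D(121) = -1*(-28/3) = 28/3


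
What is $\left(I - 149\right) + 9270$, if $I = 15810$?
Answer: $24931$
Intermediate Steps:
$\left(I - 149\right) + 9270 = \left(15810 - 149\right) + 9270 = 15661 + 9270 = 24931$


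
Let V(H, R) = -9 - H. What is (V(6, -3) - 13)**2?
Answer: 784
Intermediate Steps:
(V(6, -3) - 13)**2 = ((-9 - 1*6) - 13)**2 = ((-9 - 6) - 13)**2 = (-15 - 13)**2 = (-28)**2 = 784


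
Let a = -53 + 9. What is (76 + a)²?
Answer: 1024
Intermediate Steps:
a = -44
(76 + a)² = (76 - 44)² = 32² = 1024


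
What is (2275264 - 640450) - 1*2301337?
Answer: -666523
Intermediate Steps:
(2275264 - 640450) - 1*2301337 = 1634814 - 2301337 = -666523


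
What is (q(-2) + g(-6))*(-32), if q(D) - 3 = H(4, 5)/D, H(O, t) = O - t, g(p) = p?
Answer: 80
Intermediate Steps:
q(D) = 3 - 1/D (q(D) = 3 + (4 - 1*5)/D = 3 + (4 - 5)/D = 3 - 1/D)
(q(-2) + g(-6))*(-32) = ((3 - 1/(-2)) - 6)*(-32) = ((3 - 1*(-½)) - 6)*(-32) = ((3 + ½) - 6)*(-32) = (7/2 - 6)*(-32) = -5/2*(-32) = 80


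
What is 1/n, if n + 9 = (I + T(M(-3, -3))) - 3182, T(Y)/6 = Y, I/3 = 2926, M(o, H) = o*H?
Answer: 1/5641 ≈ 0.00017727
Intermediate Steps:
M(o, H) = H*o
I = 8778 (I = 3*2926 = 8778)
T(Y) = 6*Y
n = 5641 (n = -9 + ((8778 + 6*(-3*(-3))) - 3182) = -9 + ((8778 + 6*9) - 3182) = -9 + ((8778 + 54) - 3182) = -9 + (8832 - 3182) = -9 + 5650 = 5641)
1/n = 1/5641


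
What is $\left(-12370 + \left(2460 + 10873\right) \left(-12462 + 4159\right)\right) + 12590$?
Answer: $-110703679$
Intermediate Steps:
$\left(-12370 + \left(2460 + 10873\right) \left(-12462 + 4159\right)\right) + 12590 = \left(-12370 + 13333 \left(-8303\right)\right) + 12590 = \left(-12370 - 110703899\right) + 12590 = -110716269 + 12590 = -110703679$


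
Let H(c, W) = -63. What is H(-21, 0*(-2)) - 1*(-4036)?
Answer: 3973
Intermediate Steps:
H(-21, 0*(-2)) - 1*(-4036) = -63 - 1*(-4036) = -63 + 4036 = 3973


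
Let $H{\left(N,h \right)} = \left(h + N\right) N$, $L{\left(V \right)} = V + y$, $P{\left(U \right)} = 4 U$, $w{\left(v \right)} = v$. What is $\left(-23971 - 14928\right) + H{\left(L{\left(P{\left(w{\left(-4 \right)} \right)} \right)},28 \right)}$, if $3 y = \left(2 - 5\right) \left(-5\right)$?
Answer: $-39086$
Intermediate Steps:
$y = 5$ ($y = \frac{\left(2 - 5\right) \left(-5\right)}{3} = \frac{\left(-3\right) \left(-5\right)}{3} = \frac{1}{3} \cdot 15 = 5$)
$L{\left(V \right)} = 5 + V$ ($L{\left(V \right)} = V + 5 = 5 + V$)
$H{\left(N,h \right)} = N \left(N + h\right)$ ($H{\left(N,h \right)} = \left(N + h\right) N = N \left(N + h\right)$)
$\left(-23971 - 14928\right) + H{\left(L{\left(P{\left(w{\left(-4 \right)} \right)} \right)},28 \right)} = \left(-23971 - 14928\right) + \left(5 + 4 \left(-4\right)\right) \left(\left(5 + 4 \left(-4\right)\right) + 28\right) = -38899 + \left(5 - 16\right) \left(\left(5 - 16\right) + 28\right) = -38899 - 11 \left(-11 + 28\right) = -38899 - 187 = -39086$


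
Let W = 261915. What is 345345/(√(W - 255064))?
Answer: 26565*√6851/527 ≈ 4172.3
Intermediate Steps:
345345/(√(W - 255064)) = 345345/(√(261915 - 255064)) = 345345/(√6851) = 345345*(√6851/6851) = 26565*√6851/527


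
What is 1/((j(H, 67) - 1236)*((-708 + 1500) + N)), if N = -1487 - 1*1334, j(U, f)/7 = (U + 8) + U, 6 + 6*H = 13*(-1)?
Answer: 3/7452517 ≈ 4.0255e-7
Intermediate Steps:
H = -19/6 (H = -1 + (13*(-1))/6 = -1 + (⅙)*(-13) = -1 - 13/6 = -19/6 ≈ -3.1667)
j(U, f) = 56 + 14*U (j(U, f) = 7*((U + 8) + U) = 7*((8 + U) + U) = 7*(8 + 2*U) = 56 + 14*U)
N = -2821 (N = -1487 - 1334 = -2821)
1/((j(H, 67) - 1236)*((-708 + 1500) + N)) = 1/(((56 + 14*(-19/6)) - 1236)*((-708 + 1500) - 2821)) = 1/(((56 - 133/3) - 1236)*(792 - 2821)) = 1/((35/3 - 1236)*(-2029)) = 1/(-3673/3*(-2029)) = 1/(7452517/3) = 3/7452517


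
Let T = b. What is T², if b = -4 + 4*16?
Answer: 3600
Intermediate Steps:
b = 60 (b = -4 + 64 = 60)
T = 60
T² = 60² = 3600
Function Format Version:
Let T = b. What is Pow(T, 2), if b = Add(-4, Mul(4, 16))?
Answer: 3600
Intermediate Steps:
b = 60 (b = Add(-4, 64) = 60)
T = 60
Pow(T, 2) = Pow(60, 2) = 3600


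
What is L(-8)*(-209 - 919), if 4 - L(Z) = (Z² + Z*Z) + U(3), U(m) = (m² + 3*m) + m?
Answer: 163560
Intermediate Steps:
U(m) = m² + 4*m
L(Z) = -17 - 2*Z² (L(Z) = 4 - ((Z² + Z*Z) + 3*(4 + 3)) = 4 - ((Z² + Z²) + 3*7) = 4 - (2*Z² + 21) = 4 - (21 + 2*Z²) = 4 + (-21 - 2*Z²) = -17 - 2*Z²)
L(-8)*(-209 - 919) = (-17 - 2*(-8)²)*(-209 - 919) = (-17 - 2*64)*(-1128) = (-17 - 128)*(-1128) = -145*(-1128) = 163560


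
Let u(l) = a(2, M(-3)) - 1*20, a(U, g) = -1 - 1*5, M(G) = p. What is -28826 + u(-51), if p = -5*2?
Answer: -28852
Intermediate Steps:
p = -10
M(G) = -10
a(U, g) = -6 (a(U, g) = -1 - 5 = -6)
u(l) = -26 (u(l) = -6 - 1*20 = -6 - 20 = -26)
-28826 + u(-51) = -28826 - 26 = -28852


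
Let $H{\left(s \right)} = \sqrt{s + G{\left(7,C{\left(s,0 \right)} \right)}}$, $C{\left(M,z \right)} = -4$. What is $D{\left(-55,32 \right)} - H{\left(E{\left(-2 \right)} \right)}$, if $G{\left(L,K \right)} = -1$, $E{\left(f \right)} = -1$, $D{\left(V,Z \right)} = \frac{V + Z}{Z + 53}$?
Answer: $- \frac{23}{85} - i \sqrt{2} \approx -0.27059 - 1.4142 i$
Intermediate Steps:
$D{\left(V,Z \right)} = \frac{V + Z}{53 + Z}$
$H{\left(s \right)} = \sqrt{-1 + s}$ ($H{\left(s \right)} = \sqrt{s - 1} = \sqrt{-1 + s}$)
$D{\left(-55,32 \right)} - H{\left(E{\left(-2 \right)} \right)} = \frac{-55 + 32}{53 + 32} - \sqrt{-1 - 1} = \frac{1}{85} \left(-23\right) - \sqrt{-2} = \frac{1}{85} \left(-23\right) - i \sqrt{2} = - \frac{23}{85} - i \sqrt{2}$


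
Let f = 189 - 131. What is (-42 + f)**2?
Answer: 256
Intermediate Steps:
f = 58
(-42 + f)**2 = (-42 + 58)**2 = 16**2 = 256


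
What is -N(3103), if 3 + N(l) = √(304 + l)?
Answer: 3 - √3407 ≈ -55.370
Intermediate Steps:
N(l) = -3 + √(304 + l)
-N(3103) = -(-3 + √(304 + 3103)) = -(-3 + √3407) = 3 - √3407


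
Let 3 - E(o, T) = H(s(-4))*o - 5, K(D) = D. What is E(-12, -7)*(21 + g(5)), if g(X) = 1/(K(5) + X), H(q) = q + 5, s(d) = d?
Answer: 422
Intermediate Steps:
H(q) = 5 + q
g(X) = 1/(5 + X)
E(o, T) = 8 - o (E(o, T) = 3 - ((5 - 4)*o - 5) = 3 - (1*o - 5) = 3 - (o - 5) = 3 - (-5 + o) = 3 + (5 - o) = 8 - o)
E(-12, -7)*(21 + g(5)) = (8 - 1*(-12))*(21 + 1/(5 + 5)) = (8 + 12)*(21 + 1/10) = 20*(21 + ⅒) = 20*(211/10) = 422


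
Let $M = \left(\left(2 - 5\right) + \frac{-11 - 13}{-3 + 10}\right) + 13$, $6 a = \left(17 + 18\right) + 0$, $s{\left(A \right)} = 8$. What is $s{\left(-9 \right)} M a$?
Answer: $\frac{920}{3} \approx 306.67$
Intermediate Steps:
$a = \frac{35}{6}$ ($a = \frac{\left(17 + 18\right) + 0}{6} = \frac{35 + 0}{6} = \frac{1}{6} \cdot 35 = \frac{35}{6} \approx 5.8333$)
$M = \frac{46}{7}$ ($M = \left(-3 - \frac{24}{7}\right) + 13 = - \frac{45}{7} + 13 = \frac{46}{7} \approx 6.5714$)
$s{\left(-9 \right)} M a = 8 \cdot \frac{46}{7} \cdot \frac{35}{6} = \frac{368}{7} \cdot \frac{35}{6} = \frac{920}{3}$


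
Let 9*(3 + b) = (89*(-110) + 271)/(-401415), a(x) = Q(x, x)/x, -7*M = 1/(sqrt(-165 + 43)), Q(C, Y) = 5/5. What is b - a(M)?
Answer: -3609562/1204245 + 7*I*sqrt(122) ≈ -2.9974 + 77.318*I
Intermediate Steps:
Q(C, Y) = 1 (Q(C, Y) = 5*(1/5) = 1)
M = I*sqrt(122)/854 (M = -1/(7*sqrt(-165 + 43)) = -(-I*sqrt(122)/122)/7 = -(-1)*I*sqrt(122)/854 = I*sqrt(122)/854 ≈ 0.012934*I)
a(x) = 1/x
b = -3609562/1204245 (b = -3 + ((89*(-110) + 271)/(-401415))/9 = -3 + ((-9790 + 271)*(-1/401415))/9 = -3 + (-9519*(-1/401415))/9 = -3 + (1/9)*(3173/133805) = -3 + 3173/1204245 = -3609562/1204245 ≈ -2.9974)
b - a(M) = -3609562/1204245 - 1/(I*sqrt(122)/854) = -3609562/1204245 - (-7)*I*sqrt(122) = -3609562/1204245 + 7*I*sqrt(122)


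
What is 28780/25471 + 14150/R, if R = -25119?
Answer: 362510170/639806049 ≈ 0.56659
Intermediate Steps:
28780/25471 + 14150/R = 28780/25471 + 14150/(-25119) = 28780*(1/25471) + 14150*(-1/25119) = 28780/25471 - 14150/25119 = 362510170/639806049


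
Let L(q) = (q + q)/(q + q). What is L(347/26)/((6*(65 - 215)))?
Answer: -1/900 ≈ -0.0011111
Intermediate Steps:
L(q) = 1 (L(q) = (2*q)/((2*q)) = (2*q)*(1/(2*q)) = 1)
L(347/26)/((6*(65 - 215))) = 1/(6*(65 - 215)) = 1/(6*(-150)) = 1/(-900) = 1*(-1/900) = -1/900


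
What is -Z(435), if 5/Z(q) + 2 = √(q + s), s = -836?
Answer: 2/81 + I*√401/81 ≈ 0.024691 + 0.24722*I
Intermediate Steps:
Z(q) = 5/(-2 + √(-836 + q)) (Z(q) = 5/(-2 + √(q - 836)) = 5/(-2 + √(-836 + q)))
-Z(435) = -5/(-2 + √(-836 + 435)) = -5/(-2 + √(-401)) = -5/(-2 + I*√401)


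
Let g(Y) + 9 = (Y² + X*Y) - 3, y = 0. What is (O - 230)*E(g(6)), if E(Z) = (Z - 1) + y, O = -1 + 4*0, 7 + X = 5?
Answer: -2541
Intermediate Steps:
X = -2 (X = -7 + 5 = -2)
O = -1 (O = -1 + 0 = -1)
g(Y) = -12 + Y² - 2*Y (g(Y) = -9 + ((Y² - 2*Y) - 3) = -9 + (-3 + Y² - 2*Y) = -12 + Y² - 2*Y)
E(Z) = -1 + Z (E(Z) = (Z - 1) + 0 = (-1 + Z) + 0 = -1 + Z)
(O - 230)*E(g(6)) = (-1 - 230)*(-1 + (-12 + 6² - 2*6)) = -231*(-1 + (-12 + 36 - 12)) = -231*(-1 + 12) = -231*11 = -2541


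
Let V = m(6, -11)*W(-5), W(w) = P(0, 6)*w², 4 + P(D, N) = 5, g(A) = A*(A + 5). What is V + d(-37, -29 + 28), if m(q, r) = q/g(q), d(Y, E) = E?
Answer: 14/11 ≈ 1.2727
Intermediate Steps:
g(A) = A*(5 + A)
P(D, N) = 1 (P(D, N) = -4 + 5 = 1)
m(q, r) = 1/(5 + q) (m(q, r) = q/((q*(5 + q))) = q*(1/(q*(5 + q))) = 1/(5 + q))
W(w) = w² (W(w) = 1*w² = w²)
V = 25/11 (V = (-5)²/(5 + 6) = 25/11 ≈ 2.2727)
V + d(-37, -29 + 28) = 25/11 + (-29 + 28) = 25/11 - 1 = 14/11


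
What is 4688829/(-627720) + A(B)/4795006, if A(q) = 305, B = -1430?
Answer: -3747128622229/501653527720 ≈ -7.4696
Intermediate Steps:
4688829/(-627720) + A(B)/4795006 = 4688829/(-627720) + 305/4795006 = 4688829*(-1/627720) + 305*(1/4795006) = -1562943/209240 + 305/4795006 = -3747128622229/501653527720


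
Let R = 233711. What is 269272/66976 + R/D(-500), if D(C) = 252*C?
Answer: 81585911/37674000 ≈ 2.1656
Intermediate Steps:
269272/66976 + R/D(-500) = 269272/66976 + 233711/((252*(-500))) = 269272*(1/66976) + 233711/(-126000) = 33659/8372 + 233711*(-1/126000) = 33659/8372 - 233711/126000 = 81585911/37674000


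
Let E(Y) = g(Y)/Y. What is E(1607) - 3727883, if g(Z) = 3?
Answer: -5990707978/1607 ≈ -3.7279e+6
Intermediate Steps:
E(Y) = 3/Y
E(1607) - 3727883 = 3/1607 - 3727883 = -5990707978/1607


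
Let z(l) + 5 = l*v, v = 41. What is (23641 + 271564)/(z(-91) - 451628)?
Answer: -295205/455364 ≈ -0.64828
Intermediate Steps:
z(l) = -5 + 41*l (z(l) = -5 + l*41 = -5 + 41*l)
(23641 + 271564)/(z(-91) - 451628) = (23641 + 271564)/((-5 + 41*(-91)) - 451628) = 295205/((-5 - 3731) - 451628) = 295205/(-3736 - 451628) = 295205/(-455364) = 295205*(-1/455364) = -295205/455364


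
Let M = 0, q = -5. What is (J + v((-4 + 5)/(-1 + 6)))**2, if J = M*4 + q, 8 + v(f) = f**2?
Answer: 104976/625 ≈ 167.96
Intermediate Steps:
v(f) = -8 + f**2
J = -5 (J = 0*4 - 5 = 0 - 5 = -5)
(J + v((-4 + 5)/(-1 + 6)))**2 = (-5 + (-8 + ((-4 + 5)/(-1 + 6))**2))**2 = (-5 + (-8 + (1/5)**2))**2 = (-5 + (-8 + 1/25))**2 = (-5 - 199/25)**2 = (-324/25)**2 = 104976/625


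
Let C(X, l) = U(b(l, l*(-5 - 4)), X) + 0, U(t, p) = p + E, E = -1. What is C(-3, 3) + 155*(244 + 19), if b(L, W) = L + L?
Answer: 40761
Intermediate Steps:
b(L, W) = 2*L
U(t, p) = -1 + p (U(t, p) = p - 1 = -1 + p)
C(X, l) = -1 + X (C(X, l) = (-1 + X) + 0 = -1 + X)
C(-3, 3) + 155*(244 + 19) = (-1 - 3) + 155*(244 + 19) = -4 + 155*263 = -4 + 40765 = 40761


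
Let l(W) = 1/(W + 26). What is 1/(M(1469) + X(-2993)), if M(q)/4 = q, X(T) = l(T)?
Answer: 2967/17434091 ≈ 0.00017018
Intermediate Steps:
l(W) = 1/(26 + W)
X(T) = 1/(26 + T)
M(q) = 4*q
1/(M(1469) + X(-2993)) = 1/(4*1469 + 1/(26 - 2993)) = 1/(5876 + 1/(-2967)) = 1/(5876 - 1/2967) = 1/(17434091/2967) = 2967/17434091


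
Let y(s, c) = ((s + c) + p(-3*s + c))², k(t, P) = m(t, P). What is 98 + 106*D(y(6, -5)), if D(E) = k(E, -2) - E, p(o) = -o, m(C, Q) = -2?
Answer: -61170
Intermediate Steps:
k(t, P) = -2
y(s, c) = 16*s² (y(s, c) = ((s + c) - (-3*s + c))² = ((c + s) - (c - 3*s))² = ((c + s) + (-c + 3*s))² = (4*s)² = 16*s²)
D(E) = -2 - E
98 + 106*D(y(6, -5)) = 98 + 106*(-2 - 16*6²) = 98 + 106*(-2 - 16*36) = 98 + 106*(-2 - 1*576) = 98 + 106*(-2 - 576) = 98 + 106*(-578) = 98 - 61268 = -61170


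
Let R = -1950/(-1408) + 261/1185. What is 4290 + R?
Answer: 1193409573/278080 ≈ 4291.6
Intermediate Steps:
R = 446373/278080 (R = -1950*(-1/1408) + 261*(1/1185) = 975/704 + 87/395 = 446373/278080 ≈ 1.6052)
4290 + R = 4290 + 446373/278080 = 1193409573/278080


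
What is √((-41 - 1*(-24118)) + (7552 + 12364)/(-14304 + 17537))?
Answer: √251724150681/3233 ≈ 155.19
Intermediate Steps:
√((-41 - 1*(-24118)) + (7552 + 12364)/(-14304 + 17537)) = √((-41 + 24118) + 19916/3233) = √(24077 + 19916*(1/3233)) = √(24077 + 19916/3233) = √(77860857/3233) = √251724150681/3233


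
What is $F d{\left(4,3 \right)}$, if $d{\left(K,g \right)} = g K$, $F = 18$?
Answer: $216$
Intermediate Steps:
$d{\left(K,g \right)} = K g$
$F d{\left(4,3 \right)} = 18 \cdot 4 \cdot 3 = 18 \cdot 12 = 216$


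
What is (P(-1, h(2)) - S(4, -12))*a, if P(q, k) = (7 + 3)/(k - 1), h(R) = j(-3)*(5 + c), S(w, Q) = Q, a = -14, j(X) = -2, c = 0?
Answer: -1708/11 ≈ -155.27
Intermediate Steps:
h(R) = -10 (h(R) = -2*(5 + 0) = -2*5 = -10)
P(q, k) = 10/(-1 + k)
(P(-1, h(2)) - S(4, -12))*a = (10/(-1 - 10) - 1*(-12))*(-14) = (10/(-11) + 12)*(-14) = (10*(-1/11) + 12)*(-14) = (-10/11 + 12)*(-14) = (122/11)*(-14) = -1708/11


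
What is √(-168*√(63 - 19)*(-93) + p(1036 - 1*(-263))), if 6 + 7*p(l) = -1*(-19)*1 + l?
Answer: 4*√(574 + 95697*√11)/7 ≈ 322.22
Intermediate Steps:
p(l) = 13/7 + l/7 (p(l) = -6/7 + (-1*(-19)*1 + l)/7 = -6/7 + (19*1 + l)/7 = -6/7 + (19 + l)/7 = -6/7 + (19/7 + l/7) = 13/7 + l/7)
√(-168*√(63 - 19)*(-93) + p(1036 - 1*(-263))) = √(-168*√(63 - 19)*(-93) + (13/7 + (1036 - 1*(-263))/7)) = √(-336*√11*(-93) + (13/7 + (1036 + 263)/7)) = √(-336*√11*(-93) + (13/7 + (⅐)*1299)) = √(-336*√11*(-93) + (13/7 + 1299/7)) = √(31248*√11 + 1312/7) = √(1312/7 + 31248*√11)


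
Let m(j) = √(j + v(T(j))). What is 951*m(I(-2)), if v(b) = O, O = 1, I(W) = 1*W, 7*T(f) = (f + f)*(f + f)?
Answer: 951*I ≈ 951.0*I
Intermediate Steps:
T(f) = 4*f²/7 (T(f) = ((f + f)*(f + f))/7 = ((2*f)*(2*f))/7 = (4*f²)/7 = 4*f²/7)
I(W) = W
v(b) = 1
m(j) = √(1 + j) (m(j) = √(j + 1) = √(1 + j))
951*m(I(-2)) = 951*√(1 - 2) = 951*√(-1) = 951*I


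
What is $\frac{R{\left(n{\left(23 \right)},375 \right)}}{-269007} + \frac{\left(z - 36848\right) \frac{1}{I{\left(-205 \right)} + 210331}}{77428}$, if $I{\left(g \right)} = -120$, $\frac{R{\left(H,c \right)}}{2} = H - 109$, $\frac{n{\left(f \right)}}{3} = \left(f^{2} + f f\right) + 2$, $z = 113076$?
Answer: $- \frac{24987005210035}{1094604097343289} \approx -0.022827$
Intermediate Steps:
$n{\left(f \right)} = 6 + 6 f^{2}$ ($n{\left(f \right)} = 3 \left(\left(f^{2} + f f\right) + 2\right) = 3 \left(\left(f^{2} + f^{2}\right) + 2\right) = 3 \left(2 f^{2} + 2\right) = 3 \left(2 + 2 f^{2}\right) = 6 + 6 f^{2}$)
$R{\left(H,c \right)} = -218 + 2 H$ ($R{\left(H,c \right)} = 2 \left(H - 109\right) = 2 \left(-109 + H\right) = -218 + 2 H$)
$\frac{R{\left(n{\left(23 \right)},375 \right)}}{-269007} + \frac{\left(z - 36848\right) \frac{1}{I{\left(-205 \right)} + 210331}}{77428} = \frac{-218 + 2 \left(6 + 6 \cdot 23^{2}\right)}{-269007} + \frac{\left(113076 - 36848\right) \frac{1}{-120 + 210331}}{77428} = \left(-218 + 2 \left(6 + 6 \cdot 529\right)\right) \left(- \frac{1}{269007}\right) + \frac{76228}{210211} \cdot \frac{1}{77428} = \left(-218 + 2 \left(6 + 3174\right)\right) \left(- \frac{1}{269007}\right) + 76228 \cdot \frac{1}{210211} \cdot \frac{1}{77428} = \left(-218 + 2 \cdot 3180\right) \left(- \frac{1}{269007}\right) + \frac{76228}{210211} \cdot \frac{1}{77428} = \left(-218 + 6360\right) \left(- \frac{1}{269007}\right) + \frac{19057}{4069054327} = 6142 \left(- \frac{1}{269007}\right) + \frac{19057}{4069054327} = - \frac{6142}{269007} + \frac{19057}{4069054327} = - \frac{24987005210035}{1094604097343289}$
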